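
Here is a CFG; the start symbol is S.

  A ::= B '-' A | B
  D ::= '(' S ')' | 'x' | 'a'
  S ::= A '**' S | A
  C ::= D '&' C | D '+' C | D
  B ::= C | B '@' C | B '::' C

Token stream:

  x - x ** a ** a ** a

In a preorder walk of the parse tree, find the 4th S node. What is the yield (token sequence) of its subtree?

[S [A [B [C [D x]]] - [A [B [C [D x]]]]] ** [S [A [B [C [D a]]]] ** [S [A [B [C [D a]]]] ** [S [A [B [C [D a]]]]]]]]

a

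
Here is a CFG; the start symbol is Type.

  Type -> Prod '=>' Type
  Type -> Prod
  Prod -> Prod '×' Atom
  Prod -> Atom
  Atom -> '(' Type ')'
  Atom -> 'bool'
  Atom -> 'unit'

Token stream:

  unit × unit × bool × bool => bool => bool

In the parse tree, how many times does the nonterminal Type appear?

3

[Type [Prod [Prod [Prod [Prod [Atom unit]] × [Atom unit]] × [Atom bool]] × [Atom bool]] => [Type [Prod [Atom bool]] => [Type [Prod [Atom bool]]]]]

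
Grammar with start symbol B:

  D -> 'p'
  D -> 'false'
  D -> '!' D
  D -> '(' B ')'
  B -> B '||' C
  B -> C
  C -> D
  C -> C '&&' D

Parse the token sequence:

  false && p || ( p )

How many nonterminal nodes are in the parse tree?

[B [B [C [C [D false]] && [D p]]] || [C [D ( [B [C [D p]]] )]]]

11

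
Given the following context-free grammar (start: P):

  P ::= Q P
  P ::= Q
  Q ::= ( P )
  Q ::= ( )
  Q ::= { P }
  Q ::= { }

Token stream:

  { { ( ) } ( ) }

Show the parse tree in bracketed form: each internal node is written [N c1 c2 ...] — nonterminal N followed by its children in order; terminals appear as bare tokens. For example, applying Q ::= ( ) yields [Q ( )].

[P [Q { [P [Q { [P [Q ( )]] }] [P [Q ( )]]] }]]

P
Q
{ P }
{ Q P }
{ { P } P }
{ { Q } P }
{ { ( ) } P }
{ { ( ) } Q }
{ { ( ) } ( ) }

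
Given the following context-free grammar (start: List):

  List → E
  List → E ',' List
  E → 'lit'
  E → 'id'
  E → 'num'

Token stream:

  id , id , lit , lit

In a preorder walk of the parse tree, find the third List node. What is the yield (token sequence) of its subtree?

[List [E id] , [List [E id] , [List [E lit] , [List [E lit]]]]]

lit , lit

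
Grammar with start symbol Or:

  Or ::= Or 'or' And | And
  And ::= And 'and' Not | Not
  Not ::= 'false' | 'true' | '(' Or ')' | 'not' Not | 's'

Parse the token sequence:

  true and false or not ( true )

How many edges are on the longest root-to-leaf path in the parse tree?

[Or [Or [And [And [Not true]] and [Not false]]] or [And [Not not [Not ( [Or [And [Not true]]] )]]]]

7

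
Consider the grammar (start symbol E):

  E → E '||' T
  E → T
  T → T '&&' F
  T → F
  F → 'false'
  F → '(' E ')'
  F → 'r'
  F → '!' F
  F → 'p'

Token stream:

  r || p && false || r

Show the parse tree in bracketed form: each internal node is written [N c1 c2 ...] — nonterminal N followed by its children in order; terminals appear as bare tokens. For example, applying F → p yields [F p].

[E [E [E [T [F r]]] || [T [T [F p]] && [F false]]] || [T [F r]]]

E
E || T
E || T || T
T || T || T
F || T || T
r || T || T
r || T && F || T
r || F && F || T
r || p && F || T
r || p && false || T
r || p && false || F
r || p && false || r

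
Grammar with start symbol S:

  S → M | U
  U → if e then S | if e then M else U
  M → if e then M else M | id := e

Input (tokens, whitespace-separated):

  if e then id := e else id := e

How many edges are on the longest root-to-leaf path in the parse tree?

[S [M if e then [M id := e] else [M id := e]]]

3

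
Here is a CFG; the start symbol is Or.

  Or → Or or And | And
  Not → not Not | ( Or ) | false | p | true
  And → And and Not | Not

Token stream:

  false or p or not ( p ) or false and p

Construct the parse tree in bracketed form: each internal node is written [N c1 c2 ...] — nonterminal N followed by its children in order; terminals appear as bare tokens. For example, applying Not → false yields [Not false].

[Or [Or [Or [Or [And [Not false]]] or [And [Not p]]] or [And [Not not [Not ( [Or [And [Not p]]] )]]]] or [And [And [Not false]] and [Not p]]]

Or
Or or And
Or or And or And
Or or And or And or And
And or And or And or And
Not or And or And or And
false or And or And or And
false or Not or And or And
false or p or And or And
false or p or Not or And
false or p or not Not or And
false or p or not ( Or ) or And
false or p or not ( And ) or And
false or p or not ( Not ) or And
false or p or not ( p ) or And
false or p or not ( p ) or And and Not
false or p or not ( p ) or Not and Not
false or p or not ( p ) or false and Not
false or p or not ( p ) or false and p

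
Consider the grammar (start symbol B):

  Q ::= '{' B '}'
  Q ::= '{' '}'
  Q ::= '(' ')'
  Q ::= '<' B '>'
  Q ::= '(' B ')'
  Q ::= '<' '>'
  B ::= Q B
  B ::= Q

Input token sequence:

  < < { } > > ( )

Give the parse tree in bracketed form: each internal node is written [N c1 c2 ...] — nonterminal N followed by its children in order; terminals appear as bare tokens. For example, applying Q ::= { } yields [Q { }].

B
Q B
< B > B
< Q > B
< < B > > B
< < Q > > B
< < { } > > B
< < { } > > Q
< < { } > > ( )

[B [Q < [B [Q < [B [Q { }]] >]] >] [B [Q ( )]]]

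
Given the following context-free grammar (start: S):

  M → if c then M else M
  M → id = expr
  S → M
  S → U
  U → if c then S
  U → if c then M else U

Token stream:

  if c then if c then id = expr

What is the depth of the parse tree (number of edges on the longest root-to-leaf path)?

6

[S [U if c then [S [U if c then [S [M id = expr]]]]]]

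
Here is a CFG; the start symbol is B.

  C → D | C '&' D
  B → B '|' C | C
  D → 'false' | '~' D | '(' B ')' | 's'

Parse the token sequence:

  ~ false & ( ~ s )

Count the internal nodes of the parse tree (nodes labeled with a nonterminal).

[B [C [C [D ~ [D false]]] & [D ( [B [C [D ~ [D s]]]] )]]]

10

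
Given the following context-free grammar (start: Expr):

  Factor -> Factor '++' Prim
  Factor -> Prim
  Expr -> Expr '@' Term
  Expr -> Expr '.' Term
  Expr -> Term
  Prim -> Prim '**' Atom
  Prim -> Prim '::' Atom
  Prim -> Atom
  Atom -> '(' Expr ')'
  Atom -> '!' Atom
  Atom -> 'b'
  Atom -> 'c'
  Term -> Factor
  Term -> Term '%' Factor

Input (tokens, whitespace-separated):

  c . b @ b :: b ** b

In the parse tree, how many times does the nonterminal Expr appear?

3

[Expr [Expr [Expr [Term [Factor [Prim [Atom c]]]]] . [Term [Factor [Prim [Atom b]]]]] @ [Term [Factor [Prim [Prim [Prim [Atom b]] :: [Atom b]] ** [Atom b]]]]]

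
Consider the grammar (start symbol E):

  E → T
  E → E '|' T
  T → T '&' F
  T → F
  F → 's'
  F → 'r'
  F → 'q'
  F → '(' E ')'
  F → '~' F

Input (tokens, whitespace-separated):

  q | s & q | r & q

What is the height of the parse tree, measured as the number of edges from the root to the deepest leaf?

5

[E [E [E [T [F q]]] | [T [T [F s]] & [F q]]] | [T [T [F r]] & [F q]]]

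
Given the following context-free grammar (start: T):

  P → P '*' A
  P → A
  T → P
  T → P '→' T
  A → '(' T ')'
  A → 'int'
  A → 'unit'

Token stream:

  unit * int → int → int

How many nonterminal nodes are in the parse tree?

[T [P [P [A unit]] * [A int]] → [T [P [A int]] → [T [P [A int]]]]]

11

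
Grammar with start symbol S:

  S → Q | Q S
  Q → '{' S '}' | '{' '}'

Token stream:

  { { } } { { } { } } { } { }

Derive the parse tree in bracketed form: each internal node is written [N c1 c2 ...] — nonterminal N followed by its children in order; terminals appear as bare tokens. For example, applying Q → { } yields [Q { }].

[S [Q { [S [Q { }]] }] [S [Q { [S [Q { }] [S [Q { }]]] }] [S [Q { }] [S [Q { }]]]]]

S
Q S
{ S } S
{ Q } S
{ { } } S
{ { } } Q S
{ { } } { S } S
{ { } } { Q S } S
{ { } } { { } S } S
{ { } } { { } Q } S
{ { } } { { } { } } S
{ { } } { { } { } } Q S
{ { } } { { } { } } { } S
{ { } } { { } { } } { } Q
{ { } } { { } { } } { } { }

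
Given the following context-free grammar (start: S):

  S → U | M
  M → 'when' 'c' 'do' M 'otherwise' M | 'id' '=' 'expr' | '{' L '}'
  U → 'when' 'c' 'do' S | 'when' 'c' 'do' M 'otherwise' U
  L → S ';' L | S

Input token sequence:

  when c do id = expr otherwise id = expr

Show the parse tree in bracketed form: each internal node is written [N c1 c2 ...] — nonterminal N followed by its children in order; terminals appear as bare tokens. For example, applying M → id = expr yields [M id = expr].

S
M
when c do M otherwise M
when c do id = expr otherwise M
when c do id = expr otherwise id = expr

[S [M when c do [M id = expr] otherwise [M id = expr]]]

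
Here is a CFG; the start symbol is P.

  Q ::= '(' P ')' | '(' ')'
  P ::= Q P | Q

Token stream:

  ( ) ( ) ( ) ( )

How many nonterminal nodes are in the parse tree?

8

[P [Q ( )] [P [Q ( )] [P [Q ( )] [P [Q ( )]]]]]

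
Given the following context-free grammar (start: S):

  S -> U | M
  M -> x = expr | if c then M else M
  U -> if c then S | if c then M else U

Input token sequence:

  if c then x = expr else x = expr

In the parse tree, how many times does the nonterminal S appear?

1

[S [M if c then [M x = expr] else [M x = expr]]]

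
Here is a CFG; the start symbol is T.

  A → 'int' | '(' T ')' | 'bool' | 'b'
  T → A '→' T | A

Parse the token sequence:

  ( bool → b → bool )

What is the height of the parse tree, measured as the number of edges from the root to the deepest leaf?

6

[T [A ( [T [A bool] → [T [A b] → [T [A bool]]]] )]]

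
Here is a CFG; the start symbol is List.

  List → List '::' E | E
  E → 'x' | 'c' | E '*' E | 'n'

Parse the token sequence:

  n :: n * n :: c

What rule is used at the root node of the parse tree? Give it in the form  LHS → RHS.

[List [List [List [E n]] :: [E [E n] * [E n]]] :: [E c]]

List → List '::' E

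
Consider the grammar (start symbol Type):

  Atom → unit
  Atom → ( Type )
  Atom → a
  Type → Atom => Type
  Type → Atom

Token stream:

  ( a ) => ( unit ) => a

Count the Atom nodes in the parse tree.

5

[Type [Atom ( [Type [Atom a]] )] => [Type [Atom ( [Type [Atom unit]] )] => [Type [Atom a]]]]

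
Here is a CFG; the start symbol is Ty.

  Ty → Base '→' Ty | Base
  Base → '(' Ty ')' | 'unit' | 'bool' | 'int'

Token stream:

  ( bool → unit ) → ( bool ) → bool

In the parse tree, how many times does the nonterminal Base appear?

6

[Ty [Base ( [Ty [Base bool] → [Ty [Base unit]]] )] → [Ty [Base ( [Ty [Base bool]] )] → [Ty [Base bool]]]]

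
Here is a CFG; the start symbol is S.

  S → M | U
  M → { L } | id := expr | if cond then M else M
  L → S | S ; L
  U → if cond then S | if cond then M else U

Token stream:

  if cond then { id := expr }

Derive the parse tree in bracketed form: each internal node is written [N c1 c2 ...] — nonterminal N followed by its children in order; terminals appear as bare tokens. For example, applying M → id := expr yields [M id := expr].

S
U
if cond then S
if cond then M
if cond then { L }
if cond then { S }
if cond then { M }
if cond then { id := expr }

[S [U if cond then [S [M { [L [S [M id := expr]]] }]]]]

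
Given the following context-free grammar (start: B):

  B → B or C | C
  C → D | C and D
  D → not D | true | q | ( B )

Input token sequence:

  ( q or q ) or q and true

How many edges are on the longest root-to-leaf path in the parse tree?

[B [B [C [D ( [B [B [C [D q]]] or [C [D q]]] )]]] or [C [C [D q]] and [D true]]]

8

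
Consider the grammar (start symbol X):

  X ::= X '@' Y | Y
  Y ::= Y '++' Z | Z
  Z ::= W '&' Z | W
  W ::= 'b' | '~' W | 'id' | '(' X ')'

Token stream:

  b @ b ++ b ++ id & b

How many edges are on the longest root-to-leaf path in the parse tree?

6

[X [X [Y [Z [W b]]]] @ [Y [Y [Y [Z [W b]]] ++ [Z [W b]]] ++ [Z [W id] & [Z [W b]]]]]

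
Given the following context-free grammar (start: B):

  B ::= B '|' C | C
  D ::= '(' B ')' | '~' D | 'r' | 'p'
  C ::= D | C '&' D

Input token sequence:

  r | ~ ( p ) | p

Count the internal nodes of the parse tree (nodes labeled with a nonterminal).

[B [B [B [C [D r]]] | [C [D ~ [D ( [B [C [D p]]] )]]]] | [C [D p]]]

13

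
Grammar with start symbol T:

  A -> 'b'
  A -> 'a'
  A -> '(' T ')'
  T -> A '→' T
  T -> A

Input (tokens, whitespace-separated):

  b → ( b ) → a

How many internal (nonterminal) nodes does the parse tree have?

[T [A b] → [T [A ( [T [A b]] )] → [T [A a]]]]

8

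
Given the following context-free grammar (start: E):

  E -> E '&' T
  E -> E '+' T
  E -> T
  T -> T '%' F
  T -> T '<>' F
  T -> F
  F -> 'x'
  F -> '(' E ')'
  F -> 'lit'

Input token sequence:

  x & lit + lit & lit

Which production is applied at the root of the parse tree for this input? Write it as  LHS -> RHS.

[E [E [E [E [T [F x]]] & [T [F lit]]] + [T [F lit]]] & [T [F lit]]]

E -> E '&' T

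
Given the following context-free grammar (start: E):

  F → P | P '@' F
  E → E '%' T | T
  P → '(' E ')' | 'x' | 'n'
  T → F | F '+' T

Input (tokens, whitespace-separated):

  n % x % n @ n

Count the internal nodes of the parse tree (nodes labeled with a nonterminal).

[E [E [E [T [F [P n]]]] % [T [F [P x]]]] % [T [F [P n] @ [F [P n]]]]]

14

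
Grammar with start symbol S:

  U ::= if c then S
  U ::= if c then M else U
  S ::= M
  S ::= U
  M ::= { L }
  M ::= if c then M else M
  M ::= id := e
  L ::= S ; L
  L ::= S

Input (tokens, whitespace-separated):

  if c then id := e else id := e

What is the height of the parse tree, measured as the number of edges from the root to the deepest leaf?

3

[S [M if c then [M id := e] else [M id := e]]]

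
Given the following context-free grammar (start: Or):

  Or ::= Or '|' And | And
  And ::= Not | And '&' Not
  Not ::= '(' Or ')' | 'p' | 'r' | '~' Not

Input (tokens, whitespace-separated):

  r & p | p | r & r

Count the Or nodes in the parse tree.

[Or [Or [Or [And [And [Not r]] & [Not p]]] | [And [Not p]]] | [And [And [Not r]] & [Not r]]]

3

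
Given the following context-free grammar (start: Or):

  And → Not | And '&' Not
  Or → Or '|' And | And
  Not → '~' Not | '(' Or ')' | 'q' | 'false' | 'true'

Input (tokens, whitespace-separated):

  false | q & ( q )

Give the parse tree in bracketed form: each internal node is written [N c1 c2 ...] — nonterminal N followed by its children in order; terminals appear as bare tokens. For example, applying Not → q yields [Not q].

[Or [Or [And [Not false]]] | [And [And [Not q]] & [Not ( [Or [And [Not q]]] )]]]

Or
Or | And
And | And
Not | And
false | And
false | And & Not
false | Not & Not
false | q & Not
false | q & ( Or )
false | q & ( And )
false | q & ( Not )
false | q & ( q )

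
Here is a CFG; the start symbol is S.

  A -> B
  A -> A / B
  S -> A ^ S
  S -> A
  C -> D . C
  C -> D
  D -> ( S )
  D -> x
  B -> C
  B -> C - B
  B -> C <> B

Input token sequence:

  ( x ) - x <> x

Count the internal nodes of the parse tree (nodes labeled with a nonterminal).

[S [A [B [C [D ( [S [A [B [C [D x]]]]] )]] - [B [C [D x]] <> [B [C [D x]]]]]]]

16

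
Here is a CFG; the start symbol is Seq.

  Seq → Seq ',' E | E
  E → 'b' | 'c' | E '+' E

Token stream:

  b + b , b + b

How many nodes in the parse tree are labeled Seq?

2

[Seq [Seq [E [E b] + [E b]]] , [E [E b] + [E b]]]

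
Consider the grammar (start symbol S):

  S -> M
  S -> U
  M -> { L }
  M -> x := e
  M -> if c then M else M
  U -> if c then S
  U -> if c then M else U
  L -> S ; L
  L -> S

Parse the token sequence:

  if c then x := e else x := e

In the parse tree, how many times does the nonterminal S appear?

1

[S [M if c then [M x := e] else [M x := e]]]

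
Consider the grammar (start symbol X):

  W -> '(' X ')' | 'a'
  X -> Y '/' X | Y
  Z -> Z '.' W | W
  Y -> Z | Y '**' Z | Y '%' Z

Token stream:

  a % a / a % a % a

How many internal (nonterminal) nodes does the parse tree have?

17

[X [Y [Y [Z [W a]]] % [Z [W a]]] / [X [Y [Y [Y [Z [W a]]] % [Z [W a]]] % [Z [W a]]]]]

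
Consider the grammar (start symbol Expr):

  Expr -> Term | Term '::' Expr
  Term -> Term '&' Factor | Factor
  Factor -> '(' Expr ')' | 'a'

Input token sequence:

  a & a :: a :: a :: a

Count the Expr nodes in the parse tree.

4

[Expr [Term [Term [Factor a]] & [Factor a]] :: [Expr [Term [Factor a]] :: [Expr [Term [Factor a]] :: [Expr [Term [Factor a]]]]]]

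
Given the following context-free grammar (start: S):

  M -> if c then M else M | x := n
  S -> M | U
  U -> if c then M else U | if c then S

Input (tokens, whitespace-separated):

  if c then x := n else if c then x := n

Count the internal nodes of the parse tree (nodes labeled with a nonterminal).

6

[S [U if c then [M x := n] else [U if c then [S [M x := n]]]]]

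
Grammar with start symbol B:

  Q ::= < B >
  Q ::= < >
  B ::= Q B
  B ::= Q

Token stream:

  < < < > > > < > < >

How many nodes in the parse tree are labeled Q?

[B [Q < [B [Q < [B [Q < >]] >]] >] [B [Q < >] [B [Q < >]]]]

5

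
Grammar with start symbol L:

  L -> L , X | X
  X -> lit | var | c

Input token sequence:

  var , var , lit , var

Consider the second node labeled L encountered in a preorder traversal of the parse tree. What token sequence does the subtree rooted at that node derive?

[L [L [L [L [X var]] , [X var]] , [X lit]] , [X var]]

var , var , lit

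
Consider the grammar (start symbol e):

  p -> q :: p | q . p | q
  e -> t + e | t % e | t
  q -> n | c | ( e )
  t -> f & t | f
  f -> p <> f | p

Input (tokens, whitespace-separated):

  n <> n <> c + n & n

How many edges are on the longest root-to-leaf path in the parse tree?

7

[e [t [f [p [q n]] <> [f [p [q n]] <> [f [p [q c]]]]]] + [e [t [f [p [q n]]] & [t [f [p [q n]]]]]]]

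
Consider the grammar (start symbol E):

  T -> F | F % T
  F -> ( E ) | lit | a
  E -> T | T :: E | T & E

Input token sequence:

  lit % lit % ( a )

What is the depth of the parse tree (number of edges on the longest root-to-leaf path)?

[E [T [F lit] % [T [F lit] % [T [F ( [E [T [F a]]] )]]]]]

8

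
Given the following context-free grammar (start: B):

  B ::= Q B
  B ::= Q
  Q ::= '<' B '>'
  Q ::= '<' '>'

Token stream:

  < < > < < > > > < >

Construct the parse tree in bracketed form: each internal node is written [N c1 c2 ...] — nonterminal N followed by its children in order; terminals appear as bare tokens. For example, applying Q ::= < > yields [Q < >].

B
Q B
< B > B
< Q B > B
< < > B > B
< < > Q > B
< < > < B > > B
< < > < Q > > B
< < > < < > > > B
< < > < < > > > Q
< < > < < > > > < >

[B [Q < [B [Q < >] [B [Q < [B [Q < >]] >]]] >] [B [Q < >]]]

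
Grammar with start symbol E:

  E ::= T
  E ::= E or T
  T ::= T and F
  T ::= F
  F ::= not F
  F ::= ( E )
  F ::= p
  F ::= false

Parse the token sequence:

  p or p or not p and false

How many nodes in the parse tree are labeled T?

4

[E [E [E [T [F p]]] or [T [F p]]] or [T [T [F not [F p]]] and [F false]]]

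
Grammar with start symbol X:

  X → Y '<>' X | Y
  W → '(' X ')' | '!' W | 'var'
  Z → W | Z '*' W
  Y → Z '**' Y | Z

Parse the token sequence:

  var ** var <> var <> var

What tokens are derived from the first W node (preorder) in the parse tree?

[X [Y [Z [W var]] ** [Y [Z [W var]]]] <> [X [Y [Z [W var]]] <> [X [Y [Z [W var]]]]]]

var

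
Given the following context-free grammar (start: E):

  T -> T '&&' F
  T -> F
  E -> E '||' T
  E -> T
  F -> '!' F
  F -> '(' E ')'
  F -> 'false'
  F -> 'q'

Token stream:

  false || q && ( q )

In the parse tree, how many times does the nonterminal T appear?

[E [E [T [F false]]] || [T [T [F q]] && [F ( [E [T [F q]]] )]]]

4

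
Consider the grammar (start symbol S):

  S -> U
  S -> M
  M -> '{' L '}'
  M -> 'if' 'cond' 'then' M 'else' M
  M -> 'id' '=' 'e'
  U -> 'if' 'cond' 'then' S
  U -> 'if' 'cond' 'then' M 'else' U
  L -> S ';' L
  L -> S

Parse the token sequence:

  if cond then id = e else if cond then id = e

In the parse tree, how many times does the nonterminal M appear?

[S [U if cond then [M id = e] else [U if cond then [S [M id = e]]]]]

2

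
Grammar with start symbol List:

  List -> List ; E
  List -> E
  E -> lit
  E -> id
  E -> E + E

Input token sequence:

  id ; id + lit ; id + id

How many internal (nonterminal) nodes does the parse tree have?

10

[List [List [List [E id]] ; [E [E id] + [E lit]]] ; [E [E id] + [E id]]]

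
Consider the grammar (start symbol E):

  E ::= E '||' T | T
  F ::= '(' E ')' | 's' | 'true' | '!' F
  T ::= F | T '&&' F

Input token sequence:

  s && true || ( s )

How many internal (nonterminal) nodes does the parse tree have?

11

[E [E [T [T [F s]] && [F true]]] || [T [F ( [E [T [F s]]] )]]]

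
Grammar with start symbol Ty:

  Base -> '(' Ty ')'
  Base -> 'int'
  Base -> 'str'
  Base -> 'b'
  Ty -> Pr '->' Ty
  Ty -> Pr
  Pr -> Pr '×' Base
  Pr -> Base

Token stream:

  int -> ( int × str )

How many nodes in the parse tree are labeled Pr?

4

[Ty [Pr [Base int]] -> [Ty [Pr [Base ( [Ty [Pr [Pr [Base int]] × [Base str]]] )]]]]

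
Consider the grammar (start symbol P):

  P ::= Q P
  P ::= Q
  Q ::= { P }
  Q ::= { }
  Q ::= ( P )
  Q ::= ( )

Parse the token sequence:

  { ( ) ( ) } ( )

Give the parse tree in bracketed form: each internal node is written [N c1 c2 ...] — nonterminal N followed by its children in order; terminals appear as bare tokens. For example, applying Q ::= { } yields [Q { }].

[P [Q { [P [Q ( )] [P [Q ( )]]] }] [P [Q ( )]]]

P
Q P
{ P } P
{ Q P } P
{ ( ) P } P
{ ( ) Q } P
{ ( ) ( ) } P
{ ( ) ( ) } Q
{ ( ) ( ) } ( )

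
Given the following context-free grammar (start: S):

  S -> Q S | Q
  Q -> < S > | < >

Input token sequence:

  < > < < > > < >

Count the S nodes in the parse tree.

4

[S [Q < >] [S [Q < [S [Q < >]] >] [S [Q < >]]]]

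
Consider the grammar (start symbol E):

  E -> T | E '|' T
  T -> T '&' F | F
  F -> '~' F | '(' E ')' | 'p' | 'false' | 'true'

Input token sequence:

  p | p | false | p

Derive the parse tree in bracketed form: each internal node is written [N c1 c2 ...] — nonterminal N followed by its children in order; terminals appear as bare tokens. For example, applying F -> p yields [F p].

E
E | T
E | T | T
E | T | T | T
T | T | T | T
F | T | T | T
p | T | T | T
p | F | T | T
p | p | T | T
p | p | F | T
p | p | false | T
p | p | false | F
p | p | false | p

[E [E [E [E [T [F p]]] | [T [F p]]] | [T [F false]]] | [T [F p]]]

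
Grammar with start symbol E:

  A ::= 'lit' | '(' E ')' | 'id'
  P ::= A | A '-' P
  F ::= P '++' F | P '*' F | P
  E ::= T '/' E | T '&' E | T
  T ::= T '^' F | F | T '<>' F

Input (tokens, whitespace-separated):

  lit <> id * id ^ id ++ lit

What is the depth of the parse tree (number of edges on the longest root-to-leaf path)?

[E [T [T [T [F [P [A lit]]]] <> [F [P [A id]] * [F [P [A id]]]]] ^ [F [P [A id]] ++ [F [P [A lit]]]]]]

7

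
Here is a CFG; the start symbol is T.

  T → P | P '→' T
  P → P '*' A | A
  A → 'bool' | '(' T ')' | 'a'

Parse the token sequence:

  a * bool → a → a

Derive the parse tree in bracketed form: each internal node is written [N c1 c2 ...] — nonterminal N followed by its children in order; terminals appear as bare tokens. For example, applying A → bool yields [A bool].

[T [P [P [A a]] * [A bool]] → [T [P [A a]] → [T [P [A a]]]]]

T
P → T
P * A → T
A * A → T
a * A → T
a * bool → T
a * bool → P → T
a * bool → A → T
a * bool → a → T
a * bool → a → P
a * bool → a → A
a * bool → a → a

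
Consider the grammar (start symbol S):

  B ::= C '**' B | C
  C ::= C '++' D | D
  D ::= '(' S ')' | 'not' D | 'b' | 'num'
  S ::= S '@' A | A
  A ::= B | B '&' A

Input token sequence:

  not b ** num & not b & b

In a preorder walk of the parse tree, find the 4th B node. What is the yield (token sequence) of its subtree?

[S [A [B [C [D not [D b]]] ** [B [C [D num]]]] & [A [B [C [D not [D b]]]] & [A [B [C [D b]]]]]]]

b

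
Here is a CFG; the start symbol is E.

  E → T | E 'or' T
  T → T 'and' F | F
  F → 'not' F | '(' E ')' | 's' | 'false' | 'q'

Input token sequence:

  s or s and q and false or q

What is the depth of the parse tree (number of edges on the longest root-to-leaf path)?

[E [E [E [T [F s]]] or [T [T [T [F s]] and [F q]] and [F false]]] or [T [F q]]]

6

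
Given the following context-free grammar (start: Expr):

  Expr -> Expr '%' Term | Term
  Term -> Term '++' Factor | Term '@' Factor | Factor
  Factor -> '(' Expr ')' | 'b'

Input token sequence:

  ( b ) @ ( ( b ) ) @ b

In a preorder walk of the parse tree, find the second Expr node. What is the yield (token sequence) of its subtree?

[Expr [Term [Term [Term [Factor ( [Expr [Term [Factor b]]] )]] @ [Factor ( [Expr [Term [Factor ( [Expr [Term [Factor b]]] )]]] )]] @ [Factor b]]]

b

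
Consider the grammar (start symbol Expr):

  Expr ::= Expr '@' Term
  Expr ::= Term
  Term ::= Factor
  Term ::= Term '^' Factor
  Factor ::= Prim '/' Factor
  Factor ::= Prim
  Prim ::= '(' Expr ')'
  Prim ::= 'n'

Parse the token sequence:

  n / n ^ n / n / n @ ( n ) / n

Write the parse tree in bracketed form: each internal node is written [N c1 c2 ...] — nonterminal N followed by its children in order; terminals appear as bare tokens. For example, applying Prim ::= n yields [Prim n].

[Expr [Expr [Term [Term [Factor [Prim n] / [Factor [Prim n]]]] ^ [Factor [Prim n] / [Factor [Prim n] / [Factor [Prim n]]]]]] @ [Term [Factor [Prim ( [Expr [Term [Factor [Prim n]]]] )] / [Factor [Prim n]]]]]

Expr
Expr @ Term
Term @ Term
Term ^ Factor @ Term
Factor ^ Factor @ Term
Prim / Factor ^ Factor @ Term
n / Factor ^ Factor @ Term
n / Prim ^ Factor @ Term
n / n ^ Factor @ Term
n / n ^ Prim / Factor @ Term
n / n ^ n / Factor @ Term
n / n ^ n / Prim / Factor @ Term
n / n ^ n / n / Factor @ Term
n / n ^ n / n / Prim @ Term
n / n ^ n / n / n @ Term
n / n ^ n / n / n @ Factor
n / n ^ n / n / n @ Prim / Factor
n / n ^ n / n / n @ ( Expr ) / Factor
n / n ^ n / n / n @ ( Term ) / Factor
n / n ^ n / n / n @ ( Factor ) / Factor
n / n ^ n / n / n @ ( Prim ) / Factor
n / n ^ n / n / n @ ( n ) / Factor
n / n ^ n / n / n @ ( n ) / Prim
n / n ^ n / n / n @ ( n ) / n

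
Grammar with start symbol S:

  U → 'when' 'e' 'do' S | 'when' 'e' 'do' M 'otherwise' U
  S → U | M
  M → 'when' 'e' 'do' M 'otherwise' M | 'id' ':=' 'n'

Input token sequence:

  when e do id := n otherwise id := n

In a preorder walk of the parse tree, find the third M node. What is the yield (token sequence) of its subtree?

id := n

[S [M when e do [M id := n] otherwise [M id := n]]]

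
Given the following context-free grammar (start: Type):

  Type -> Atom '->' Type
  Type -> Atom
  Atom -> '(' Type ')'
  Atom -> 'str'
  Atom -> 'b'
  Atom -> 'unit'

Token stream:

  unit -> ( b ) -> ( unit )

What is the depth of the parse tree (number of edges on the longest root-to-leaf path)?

[Type [Atom unit] -> [Type [Atom ( [Type [Atom b]] )] -> [Type [Atom ( [Type [Atom unit]] )]]]]

6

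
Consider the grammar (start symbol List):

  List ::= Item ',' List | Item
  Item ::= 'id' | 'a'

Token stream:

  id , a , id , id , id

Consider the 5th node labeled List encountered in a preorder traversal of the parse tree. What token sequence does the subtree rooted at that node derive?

[List [Item id] , [List [Item a] , [List [Item id] , [List [Item id] , [List [Item id]]]]]]

id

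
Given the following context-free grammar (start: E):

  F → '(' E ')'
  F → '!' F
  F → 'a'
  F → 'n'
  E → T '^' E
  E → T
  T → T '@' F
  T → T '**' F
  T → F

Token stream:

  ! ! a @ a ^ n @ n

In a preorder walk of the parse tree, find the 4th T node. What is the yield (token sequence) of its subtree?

[E [T [T [F ! [F ! [F a]]]] @ [F a]] ^ [E [T [T [F n]] @ [F n]]]]

n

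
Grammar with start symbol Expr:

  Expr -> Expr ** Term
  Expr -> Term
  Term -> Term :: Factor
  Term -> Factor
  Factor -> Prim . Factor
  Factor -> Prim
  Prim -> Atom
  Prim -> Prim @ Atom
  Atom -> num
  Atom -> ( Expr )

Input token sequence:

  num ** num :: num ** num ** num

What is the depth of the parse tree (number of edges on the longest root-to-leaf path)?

[Expr [Expr [Expr [Expr [Term [Factor [Prim [Atom num]]]]] ** [Term [Term [Factor [Prim [Atom num]]]] :: [Factor [Prim [Atom num]]]]] ** [Term [Factor [Prim [Atom num]]]]] ** [Term [Factor [Prim [Atom num]]]]]

8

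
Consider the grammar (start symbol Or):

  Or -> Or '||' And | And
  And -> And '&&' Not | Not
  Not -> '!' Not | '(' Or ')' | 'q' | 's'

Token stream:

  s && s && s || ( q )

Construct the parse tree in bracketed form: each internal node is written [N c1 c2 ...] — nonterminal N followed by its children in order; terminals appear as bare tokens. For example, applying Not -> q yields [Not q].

[Or [Or [And [And [And [Not s]] && [Not s]] && [Not s]]] || [And [Not ( [Or [And [Not q]]] )]]]

Or
Or || And
And || And
And && Not || And
And && Not && Not || And
Not && Not && Not || And
s && Not && Not || And
s && s && Not || And
s && s && s || And
s && s && s || Not
s && s && s || ( Or )
s && s && s || ( And )
s && s && s || ( Not )
s && s && s || ( q )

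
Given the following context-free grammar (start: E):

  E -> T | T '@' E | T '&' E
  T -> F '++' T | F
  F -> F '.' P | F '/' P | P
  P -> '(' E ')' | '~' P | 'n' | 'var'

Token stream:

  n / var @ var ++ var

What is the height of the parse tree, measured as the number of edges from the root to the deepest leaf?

[E [T [F [F [P n]] / [P var]]] @ [E [T [F [P var]] ++ [T [F [P var]]]]]]

6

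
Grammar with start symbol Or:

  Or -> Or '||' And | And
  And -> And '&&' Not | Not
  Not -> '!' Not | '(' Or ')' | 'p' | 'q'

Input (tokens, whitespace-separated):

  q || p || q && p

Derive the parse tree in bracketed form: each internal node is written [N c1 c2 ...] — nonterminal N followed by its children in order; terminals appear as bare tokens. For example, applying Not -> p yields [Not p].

[Or [Or [Or [And [Not q]]] || [And [Not p]]] || [And [And [Not q]] && [Not p]]]

Or
Or || And
Or || And || And
And || And || And
Not || And || And
q || And || And
q || Not || And
q || p || And
q || p || And && Not
q || p || Not && Not
q || p || q && Not
q || p || q && p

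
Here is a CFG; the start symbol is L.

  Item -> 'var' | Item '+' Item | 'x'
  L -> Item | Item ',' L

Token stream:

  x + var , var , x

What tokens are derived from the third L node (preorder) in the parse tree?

x

[L [Item [Item x] + [Item var]] , [L [Item var] , [L [Item x]]]]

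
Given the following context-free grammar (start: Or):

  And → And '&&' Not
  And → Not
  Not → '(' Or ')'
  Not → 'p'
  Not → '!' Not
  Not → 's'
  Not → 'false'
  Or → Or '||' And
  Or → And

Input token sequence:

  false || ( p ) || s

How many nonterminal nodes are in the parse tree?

12

[Or [Or [Or [And [Not false]]] || [And [Not ( [Or [And [Not p]]] )]]] || [And [Not s]]]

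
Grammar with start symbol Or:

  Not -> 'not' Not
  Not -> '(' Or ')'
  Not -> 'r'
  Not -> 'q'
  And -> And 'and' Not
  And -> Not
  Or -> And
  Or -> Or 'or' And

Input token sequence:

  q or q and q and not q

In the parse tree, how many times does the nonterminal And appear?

4

[Or [Or [And [Not q]]] or [And [And [And [Not q]] and [Not q]] and [Not not [Not q]]]]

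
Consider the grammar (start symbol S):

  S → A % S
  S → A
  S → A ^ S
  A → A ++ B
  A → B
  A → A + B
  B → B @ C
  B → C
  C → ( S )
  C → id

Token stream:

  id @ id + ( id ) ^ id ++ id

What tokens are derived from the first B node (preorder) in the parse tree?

id @ id

[S [A [A [B [B [C id]] @ [C id]]] + [B [C ( [S [A [B [C id]]]] )]]] ^ [S [A [A [B [C id]]] ++ [B [C id]]]]]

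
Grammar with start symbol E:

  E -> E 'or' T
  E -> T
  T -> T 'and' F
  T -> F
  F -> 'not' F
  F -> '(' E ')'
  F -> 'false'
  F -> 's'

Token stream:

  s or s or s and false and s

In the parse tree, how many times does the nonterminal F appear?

5

[E [E [E [T [F s]]] or [T [F s]]] or [T [T [T [F s]] and [F false]] and [F s]]]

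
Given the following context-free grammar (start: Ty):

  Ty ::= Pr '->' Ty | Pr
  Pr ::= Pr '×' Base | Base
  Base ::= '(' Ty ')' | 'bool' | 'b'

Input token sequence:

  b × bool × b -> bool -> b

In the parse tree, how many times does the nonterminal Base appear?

5

[Ty [Pr [Pr [Pr [Base b]] × [Base bool]] × [Base b]] -> [Ty [Pr [Base bool]] -> [Ty [Pr [Base b]]]]]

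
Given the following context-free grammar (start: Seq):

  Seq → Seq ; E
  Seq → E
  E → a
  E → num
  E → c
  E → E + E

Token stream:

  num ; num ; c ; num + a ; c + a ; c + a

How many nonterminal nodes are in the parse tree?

[Seq [Seq [Seq [Seq [Seq [Seq [E num]] ; [E num]] ; [E c]] ; [E [E num] + [E a]]] ; [E [E c] + [E a]]] ; [E [E c] + [E a]]]

18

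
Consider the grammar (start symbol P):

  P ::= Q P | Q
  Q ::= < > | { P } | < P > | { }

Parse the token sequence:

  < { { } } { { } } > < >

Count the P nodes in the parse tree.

6

[P [Q < [P [Q { [P [Q { }]] }] [P [Q { [P [Q { }]] }]]] >] [P [Q < >]]]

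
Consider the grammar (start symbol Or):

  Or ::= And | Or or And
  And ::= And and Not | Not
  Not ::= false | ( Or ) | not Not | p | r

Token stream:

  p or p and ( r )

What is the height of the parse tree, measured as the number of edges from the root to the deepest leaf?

6

[Or [Or [And [Not p]]] or [And [And [Not p]] and [Not ( [Or [And [Not r]]] )]]]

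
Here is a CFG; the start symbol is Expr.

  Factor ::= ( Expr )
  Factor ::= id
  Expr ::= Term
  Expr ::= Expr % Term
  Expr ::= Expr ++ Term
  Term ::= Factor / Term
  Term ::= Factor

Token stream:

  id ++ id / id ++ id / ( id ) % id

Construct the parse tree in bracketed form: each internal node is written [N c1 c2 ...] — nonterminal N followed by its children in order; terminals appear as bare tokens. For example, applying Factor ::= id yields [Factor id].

Expr
Expr % Term
Expr ++ Term % Term
Expr ++ Term ++ Term % Term
Term ++ Term ++ Term % Term
Factor ++ Term ++ Term % Term
id ++ Term ++ Term % Term
id ++ Factor / Term ++ Term % Term
id ++ id / Term ++ Term % Term
id ++ id / Factor ++ Term % Term
id ++ id / id ++ Term % Term
id ++ id / id ++ Factor / Term % Term
id ++ id / id ++ id / Term % Term
id ++ id / id ++ id / Factor % Term
id ++ id / id ++ id / ( Expr ) % Term
id ++ id / id ++ id / ( Term ) % Term
id ++ id / id ++ id / ( Factor ) % Term
id ++ id / id ++ id / ( id ) % Term
id ++ id / id ++ id / ( id ) % Factor
id ++ id / id ++ id / ( id ) % id

[Expr [Expr [Expr [Expr [Term [Factor id]]] ++ [Term [Factor id] / [Term [Factor id]]]] ++ [Term [Factor id] / [Term [Factor ( [Expr [Term [Factor id]]] )]]]] % [Term [Factor id]]]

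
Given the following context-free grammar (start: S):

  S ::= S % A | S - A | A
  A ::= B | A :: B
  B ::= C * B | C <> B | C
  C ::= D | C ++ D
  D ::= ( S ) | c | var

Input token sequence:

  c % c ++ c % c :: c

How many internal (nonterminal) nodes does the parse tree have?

21

[S [S [S [A [B [C [D c]]]]] % [A [B [C [C [D c]] ++ [D c]]]]] % [A [A [B [C [D c]]]] :: [B [C [D c]]]]]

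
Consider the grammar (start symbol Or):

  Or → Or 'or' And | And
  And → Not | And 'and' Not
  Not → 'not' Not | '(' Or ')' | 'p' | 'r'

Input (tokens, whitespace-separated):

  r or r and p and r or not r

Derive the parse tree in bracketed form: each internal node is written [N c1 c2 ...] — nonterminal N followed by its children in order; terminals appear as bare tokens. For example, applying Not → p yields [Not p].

Or
Or or And
Or or And or And
And or And or And
Not or And or And
r or And or And
r or And and Not or And
r or And and Not and Not or And
r or Not and Not and Not or And
r or r and Not and Not or And
r or r and p and Not or And
r or r and p and r or And
r or r and p and r or Not
r or r and p and r or not Not
r or r and p and r or not r

[Or [Or [Or [And [Not r]]] or [And [And [And [Not r]] and [Not p]] and [Not r]]] or [And [Not not [Not r]]]]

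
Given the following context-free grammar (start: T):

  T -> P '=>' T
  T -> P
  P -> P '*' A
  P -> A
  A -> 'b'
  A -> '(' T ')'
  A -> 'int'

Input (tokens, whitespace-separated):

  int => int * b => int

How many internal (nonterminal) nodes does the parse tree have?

11

[T [P [A int]] => [T [P [P [A int]] * [A b]] => [T [P [A int]]]]]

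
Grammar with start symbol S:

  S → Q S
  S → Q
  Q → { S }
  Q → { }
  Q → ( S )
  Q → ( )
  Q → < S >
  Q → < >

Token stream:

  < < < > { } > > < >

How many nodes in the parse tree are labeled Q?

5

[S [Q < [S [Q < [S [Q < >] [S [Q { }]]] >]] >] [S [Q < >]]]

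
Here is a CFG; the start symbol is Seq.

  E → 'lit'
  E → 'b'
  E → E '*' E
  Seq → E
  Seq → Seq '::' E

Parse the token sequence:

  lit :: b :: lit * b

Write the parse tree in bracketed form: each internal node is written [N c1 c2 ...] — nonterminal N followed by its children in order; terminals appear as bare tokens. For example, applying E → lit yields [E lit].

Seq
Seq :: E
Seq :: E :: E
E :: E :: E
lit :: E :: E
lit :: b :: E
lit :: b :: E * E
lit :: b :: lit * E
lit :: b :: lit * b

[Seq [Seq [Seq [E lit]] :: [E b]] :: [E [E lit] * [E b]]]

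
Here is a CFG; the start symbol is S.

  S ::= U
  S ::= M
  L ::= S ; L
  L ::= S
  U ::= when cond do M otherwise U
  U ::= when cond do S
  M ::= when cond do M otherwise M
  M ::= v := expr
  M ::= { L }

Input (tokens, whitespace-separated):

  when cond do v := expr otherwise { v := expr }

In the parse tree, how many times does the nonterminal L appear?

1

[S [M when cond do [M v := expr] otherwise [M { [L [S [M v := expr]]] }]]]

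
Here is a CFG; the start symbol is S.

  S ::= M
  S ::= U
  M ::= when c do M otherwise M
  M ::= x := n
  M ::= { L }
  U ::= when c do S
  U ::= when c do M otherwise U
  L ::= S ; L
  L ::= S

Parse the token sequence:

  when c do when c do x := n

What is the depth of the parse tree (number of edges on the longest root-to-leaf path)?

[S [U when c do [S [U when c do [S [M x := n]]]]]]

6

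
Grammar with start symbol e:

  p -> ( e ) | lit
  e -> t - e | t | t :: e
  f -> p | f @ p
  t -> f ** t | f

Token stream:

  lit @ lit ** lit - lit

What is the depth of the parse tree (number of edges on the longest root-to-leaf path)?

[e [t [f [f [p lit]] @ [p lit]] ** [t [f [p lit]]]] - [e [t [f [p lit]]]]]

5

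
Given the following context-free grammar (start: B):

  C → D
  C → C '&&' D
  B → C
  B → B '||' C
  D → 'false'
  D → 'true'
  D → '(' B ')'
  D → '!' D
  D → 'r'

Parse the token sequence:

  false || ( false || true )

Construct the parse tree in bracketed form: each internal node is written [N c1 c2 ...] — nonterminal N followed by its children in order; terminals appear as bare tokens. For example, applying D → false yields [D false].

B
B || C
C || C
D || C
false || C
false || D
false || ( B )
false || ( B || C )
false || ( C || C )
false || ( D || C )
false || ( false || C )
false || ( false || D )
false || ( false || true )

[B [B [C [D false]]] || [C [D ( [B [B [C [D false]]] || [C [D true]]] )]]]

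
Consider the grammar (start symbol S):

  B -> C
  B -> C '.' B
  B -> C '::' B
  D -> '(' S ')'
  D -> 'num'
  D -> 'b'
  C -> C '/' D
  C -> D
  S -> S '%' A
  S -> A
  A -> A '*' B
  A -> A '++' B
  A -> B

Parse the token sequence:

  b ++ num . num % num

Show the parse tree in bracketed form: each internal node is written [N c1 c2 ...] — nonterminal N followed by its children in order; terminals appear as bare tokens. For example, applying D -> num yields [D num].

[S [S [A [A [B [C [D b]]]] ++ [B [C [D num]] . [B [C [D num]]]]]] % [A [B [C [D num]]]]]

S
S % A
A % A
A ++ B % A
B ++ B % A
C ++ B % A
D ++ B % A
b ++ B % A
b ++ C . B % A
b ++ D . B % A
b ++ num . B % A
b ++ num . C % A
b ++ num . D % A
b ++ num . num % A
b ++ num . num % B
b ++ num . num % C
b ++ num . num % D
b ++ num . num % num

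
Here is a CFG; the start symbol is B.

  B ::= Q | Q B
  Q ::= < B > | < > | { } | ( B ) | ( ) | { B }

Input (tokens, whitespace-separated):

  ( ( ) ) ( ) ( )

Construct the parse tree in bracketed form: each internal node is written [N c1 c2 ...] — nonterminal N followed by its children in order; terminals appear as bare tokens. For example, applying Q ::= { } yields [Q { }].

B
Q B
( B ) B
( Q ) B
( ( ) ) B
( ( ) ) Q B
( ( ) ) ( ) B
( ( ) ) ( ) Q
( ( ) ) ( ) ( )

[B [Q ( [B [Q ( )]] )] [B [Q ( )] [B [Q ( )]]]]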